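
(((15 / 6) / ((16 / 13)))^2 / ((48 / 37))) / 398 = 156325 / 19562496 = 0.01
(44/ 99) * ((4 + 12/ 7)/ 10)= 16/ 63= 0.25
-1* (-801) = 801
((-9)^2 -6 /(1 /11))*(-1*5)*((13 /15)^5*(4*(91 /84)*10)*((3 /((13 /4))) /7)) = -2970344 /14175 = -209.55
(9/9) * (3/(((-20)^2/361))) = 1083/400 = 2.71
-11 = -11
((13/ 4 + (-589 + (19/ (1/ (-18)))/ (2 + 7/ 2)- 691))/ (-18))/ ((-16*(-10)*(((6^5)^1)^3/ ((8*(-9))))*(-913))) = 58913/ 755530848015482880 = 0.00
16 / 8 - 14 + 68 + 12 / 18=170 / 3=56.67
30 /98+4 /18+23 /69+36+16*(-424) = -2975488 /441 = -6747.14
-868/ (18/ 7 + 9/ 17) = -103292/ 369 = -279.92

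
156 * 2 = 312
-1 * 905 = -905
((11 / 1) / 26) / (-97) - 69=-174029 / 2522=-69.00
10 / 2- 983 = -978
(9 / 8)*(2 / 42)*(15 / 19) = 45 / 1064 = 0.04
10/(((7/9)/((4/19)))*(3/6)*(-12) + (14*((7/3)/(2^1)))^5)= 972/112987945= 0.00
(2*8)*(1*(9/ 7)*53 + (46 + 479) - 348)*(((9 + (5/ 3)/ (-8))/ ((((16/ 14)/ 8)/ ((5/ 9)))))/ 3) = 1206920/ 27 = 44700.74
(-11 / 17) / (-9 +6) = 11 / 51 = 0.22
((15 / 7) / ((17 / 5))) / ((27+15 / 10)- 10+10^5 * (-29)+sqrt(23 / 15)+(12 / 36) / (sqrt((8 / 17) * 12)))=27000 / (119 * (-1043993340+5 * sqrt(102)+24 * sqrt(345)))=-0.00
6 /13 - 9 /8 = -69 /104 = -0.66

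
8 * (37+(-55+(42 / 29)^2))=-127.22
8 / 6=1.33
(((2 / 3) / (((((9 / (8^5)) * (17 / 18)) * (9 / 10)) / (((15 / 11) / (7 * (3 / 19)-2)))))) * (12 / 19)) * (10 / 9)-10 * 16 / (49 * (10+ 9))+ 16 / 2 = -3046.29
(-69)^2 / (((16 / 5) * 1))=1487.81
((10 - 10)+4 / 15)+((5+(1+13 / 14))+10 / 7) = 1811 / 210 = 8.62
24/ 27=8/ 9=0.89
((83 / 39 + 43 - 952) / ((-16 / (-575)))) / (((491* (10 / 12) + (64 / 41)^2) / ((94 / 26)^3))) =-19289537323075 / 5155174817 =-3741.78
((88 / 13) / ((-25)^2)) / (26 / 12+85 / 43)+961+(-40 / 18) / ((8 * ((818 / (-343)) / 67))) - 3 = 123514238549321 / 127887142500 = 965.81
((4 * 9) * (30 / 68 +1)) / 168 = 21 / 68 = 0.31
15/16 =0.94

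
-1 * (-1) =1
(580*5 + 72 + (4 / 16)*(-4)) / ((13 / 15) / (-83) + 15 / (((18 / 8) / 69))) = 6.46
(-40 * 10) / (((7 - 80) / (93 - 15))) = 31200 / 73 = 427.40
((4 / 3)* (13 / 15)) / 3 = 52 / 135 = 0.39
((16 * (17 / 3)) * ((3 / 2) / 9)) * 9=136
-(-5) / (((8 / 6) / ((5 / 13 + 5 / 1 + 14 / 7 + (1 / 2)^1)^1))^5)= 439891513171875 / 12166529024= 36155.88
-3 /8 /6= -1 /16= -0.06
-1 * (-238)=238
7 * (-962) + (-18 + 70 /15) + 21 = -20179 /3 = -6726.33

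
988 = 988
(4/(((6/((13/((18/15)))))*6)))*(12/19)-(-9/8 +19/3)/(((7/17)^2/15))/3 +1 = -10177633/67032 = -151.83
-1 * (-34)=34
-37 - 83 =-120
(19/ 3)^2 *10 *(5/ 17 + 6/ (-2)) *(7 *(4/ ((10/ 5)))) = -2324840/ 153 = -15195.03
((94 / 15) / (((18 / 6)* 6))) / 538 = 47 / 72630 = 0.00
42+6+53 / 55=2693 / 55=48.96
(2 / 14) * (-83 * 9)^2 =558009 / 7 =79715.57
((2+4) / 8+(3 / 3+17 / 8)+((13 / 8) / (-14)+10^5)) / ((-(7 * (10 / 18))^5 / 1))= -661373659629 / 5882450000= -112.43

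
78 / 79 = 0.99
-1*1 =-1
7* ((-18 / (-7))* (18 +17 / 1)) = 630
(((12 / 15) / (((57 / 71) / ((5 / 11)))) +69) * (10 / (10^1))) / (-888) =-43547 / 556776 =-0.08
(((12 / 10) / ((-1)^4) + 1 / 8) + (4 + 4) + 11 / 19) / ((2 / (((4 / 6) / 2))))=2509 / 1520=1.65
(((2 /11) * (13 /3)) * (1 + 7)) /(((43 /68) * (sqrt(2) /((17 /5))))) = 23.96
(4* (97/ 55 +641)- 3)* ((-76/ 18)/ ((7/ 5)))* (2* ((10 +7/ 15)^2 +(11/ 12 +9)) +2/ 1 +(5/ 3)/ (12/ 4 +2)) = -97120993769/ 51975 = -1868609.79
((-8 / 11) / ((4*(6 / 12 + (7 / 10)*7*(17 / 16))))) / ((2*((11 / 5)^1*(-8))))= 100 / 110473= 0.00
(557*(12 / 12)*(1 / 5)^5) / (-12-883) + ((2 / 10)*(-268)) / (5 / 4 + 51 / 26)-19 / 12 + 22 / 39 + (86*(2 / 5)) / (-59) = -26212788629167 / 1432995687500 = -18.29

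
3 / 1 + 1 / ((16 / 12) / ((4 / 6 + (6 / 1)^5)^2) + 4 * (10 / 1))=16464739234 / 5442889003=3.02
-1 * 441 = -441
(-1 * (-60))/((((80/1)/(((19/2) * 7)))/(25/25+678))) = 270921/8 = 33865.12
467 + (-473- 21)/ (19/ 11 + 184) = 948647/ 2043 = 464.34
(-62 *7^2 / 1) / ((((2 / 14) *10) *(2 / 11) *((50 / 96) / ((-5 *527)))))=1479348024 / 25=59173920.96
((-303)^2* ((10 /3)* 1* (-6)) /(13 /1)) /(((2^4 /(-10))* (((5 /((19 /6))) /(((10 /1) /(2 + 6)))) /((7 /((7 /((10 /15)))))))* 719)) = 4845475 /74776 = 64.80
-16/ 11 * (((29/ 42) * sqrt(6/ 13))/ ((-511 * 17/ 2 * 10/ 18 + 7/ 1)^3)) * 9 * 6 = 24354432 * sqrt(78)/ 81314602922181629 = 0.00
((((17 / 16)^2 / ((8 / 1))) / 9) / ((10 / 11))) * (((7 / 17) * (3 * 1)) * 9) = 3927 / 20480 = 0.19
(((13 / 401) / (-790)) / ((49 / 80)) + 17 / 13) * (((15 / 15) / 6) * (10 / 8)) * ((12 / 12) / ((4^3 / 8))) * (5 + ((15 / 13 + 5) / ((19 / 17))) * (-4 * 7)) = -4861192052375 / 956993698752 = -5.08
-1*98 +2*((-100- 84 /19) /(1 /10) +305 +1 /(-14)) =-209683 /133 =-1576.56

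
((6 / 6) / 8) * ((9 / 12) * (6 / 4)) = 9 / 64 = 0.14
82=82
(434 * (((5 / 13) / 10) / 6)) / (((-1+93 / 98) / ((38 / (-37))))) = 404054 / 7215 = 56.00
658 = 658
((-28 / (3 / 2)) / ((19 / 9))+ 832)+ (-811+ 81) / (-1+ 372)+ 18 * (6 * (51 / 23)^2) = 5042274022 / 3728921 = 1352.21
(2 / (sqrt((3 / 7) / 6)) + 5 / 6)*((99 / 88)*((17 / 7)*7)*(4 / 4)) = 255 / 16 + 153*sqrt(14) / 4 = 159.06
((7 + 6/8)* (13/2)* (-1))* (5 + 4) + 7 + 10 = -3491/8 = -436.38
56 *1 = 56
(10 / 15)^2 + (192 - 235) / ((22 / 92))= -17758 / 99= -179.37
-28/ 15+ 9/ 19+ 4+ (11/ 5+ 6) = 10.81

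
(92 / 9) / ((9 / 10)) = 920 / 81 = 11.36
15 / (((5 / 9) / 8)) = 216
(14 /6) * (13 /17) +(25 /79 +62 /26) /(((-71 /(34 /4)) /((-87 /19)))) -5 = -6452071 /3718767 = -1.74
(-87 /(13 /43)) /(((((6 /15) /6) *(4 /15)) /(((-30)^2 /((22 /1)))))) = -189388125 /286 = -662196.24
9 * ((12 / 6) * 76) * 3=4104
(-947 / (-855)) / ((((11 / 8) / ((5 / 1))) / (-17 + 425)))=1030336 / 627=1643.28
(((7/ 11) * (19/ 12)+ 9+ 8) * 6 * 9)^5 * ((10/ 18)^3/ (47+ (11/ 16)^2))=2048847682296302739000/ 652417601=3140393023051.36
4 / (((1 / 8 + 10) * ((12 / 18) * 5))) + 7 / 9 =121 / 135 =0.90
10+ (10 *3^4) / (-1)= -800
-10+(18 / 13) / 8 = -9.83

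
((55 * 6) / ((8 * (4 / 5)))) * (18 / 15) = 495 / 8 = 61.88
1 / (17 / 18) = 18 / 17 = 1.06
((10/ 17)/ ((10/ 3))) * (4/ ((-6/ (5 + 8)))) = -26/ 17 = -1.53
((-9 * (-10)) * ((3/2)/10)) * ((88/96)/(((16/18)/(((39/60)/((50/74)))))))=428571/32000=13.39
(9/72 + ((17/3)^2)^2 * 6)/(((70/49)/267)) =832554149/720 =1156325.21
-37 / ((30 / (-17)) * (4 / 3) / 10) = 629 / 4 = 157.25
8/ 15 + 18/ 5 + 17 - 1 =302/ 15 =20.13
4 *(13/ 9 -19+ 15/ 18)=-66.89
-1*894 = -894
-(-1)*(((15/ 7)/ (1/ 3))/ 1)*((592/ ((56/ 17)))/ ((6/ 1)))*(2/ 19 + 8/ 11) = 160.31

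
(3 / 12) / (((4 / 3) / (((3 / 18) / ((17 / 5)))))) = 5 / 544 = 0.01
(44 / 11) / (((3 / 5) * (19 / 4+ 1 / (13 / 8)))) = 1040 / 837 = 1.24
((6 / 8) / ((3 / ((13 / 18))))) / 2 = 0.09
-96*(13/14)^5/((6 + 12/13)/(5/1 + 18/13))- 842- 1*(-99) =-804.12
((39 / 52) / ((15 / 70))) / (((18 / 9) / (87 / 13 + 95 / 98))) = 9761 / 728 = 13.41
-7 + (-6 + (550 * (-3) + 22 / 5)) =-8293 / 5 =-1658.60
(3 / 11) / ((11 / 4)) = 12 / 121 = 0.10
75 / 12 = 25 / 4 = 6.25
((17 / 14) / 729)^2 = 289 / 104162436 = 0.00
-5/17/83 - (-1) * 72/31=2.32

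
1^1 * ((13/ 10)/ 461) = 13/ 4610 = 0.00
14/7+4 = 6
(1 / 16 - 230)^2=13535041 / 256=52871.25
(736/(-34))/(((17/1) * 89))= -368/25721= -0.01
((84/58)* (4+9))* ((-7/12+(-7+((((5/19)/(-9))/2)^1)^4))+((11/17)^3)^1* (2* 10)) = -13242243339672529/324861268567032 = -40.76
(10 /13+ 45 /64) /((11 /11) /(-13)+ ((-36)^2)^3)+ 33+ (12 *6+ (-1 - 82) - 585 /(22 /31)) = -15983712164719869 /19921911938368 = -802.32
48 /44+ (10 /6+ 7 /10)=3.46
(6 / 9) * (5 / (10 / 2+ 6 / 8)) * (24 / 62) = 160 / 713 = 0.22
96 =96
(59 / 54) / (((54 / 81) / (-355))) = -20945 / 36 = -581.81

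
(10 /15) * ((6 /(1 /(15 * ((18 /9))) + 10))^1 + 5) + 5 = 8.73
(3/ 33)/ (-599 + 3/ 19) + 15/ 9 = 625733/ 375474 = 1.67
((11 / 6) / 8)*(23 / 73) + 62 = 217501 / 3504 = 62.07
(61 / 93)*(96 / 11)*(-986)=-1924672 / 341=-5644.20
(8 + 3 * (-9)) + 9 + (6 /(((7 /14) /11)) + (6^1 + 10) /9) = 1114 /9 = 123.78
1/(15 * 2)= 1/30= 0.03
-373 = -373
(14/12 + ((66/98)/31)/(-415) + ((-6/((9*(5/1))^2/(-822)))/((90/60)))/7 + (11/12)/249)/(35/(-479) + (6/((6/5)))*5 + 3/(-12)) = 228644963791/4023706479975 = 0.06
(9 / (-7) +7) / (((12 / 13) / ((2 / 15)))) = 52 / 63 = 0.83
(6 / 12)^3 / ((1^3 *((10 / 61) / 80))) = 61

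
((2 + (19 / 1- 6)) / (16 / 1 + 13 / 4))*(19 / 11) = 1140 / 847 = 1.35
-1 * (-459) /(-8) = -459 /8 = -57.38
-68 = -68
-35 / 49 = -5 / 7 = -0.71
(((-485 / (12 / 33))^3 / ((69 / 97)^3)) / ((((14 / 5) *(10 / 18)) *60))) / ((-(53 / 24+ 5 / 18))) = 27717143464012475 / 975696064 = 28407558.96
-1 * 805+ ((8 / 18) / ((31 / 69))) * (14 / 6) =-223951 / 279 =-802.69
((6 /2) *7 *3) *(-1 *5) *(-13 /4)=4095 /4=1023.75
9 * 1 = 9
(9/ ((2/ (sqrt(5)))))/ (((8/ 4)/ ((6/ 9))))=3 * sqrt(5)/ 2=3.35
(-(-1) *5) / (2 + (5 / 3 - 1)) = 15 / 8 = 1.88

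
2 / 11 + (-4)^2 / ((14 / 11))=982 / 77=12.75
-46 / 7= -6.57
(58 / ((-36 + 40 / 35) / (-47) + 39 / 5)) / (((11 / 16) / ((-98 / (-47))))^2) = 4991006720 / 79908037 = 62.46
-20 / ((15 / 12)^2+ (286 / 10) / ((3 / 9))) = -1600 / 6989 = -0.23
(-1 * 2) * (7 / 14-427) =853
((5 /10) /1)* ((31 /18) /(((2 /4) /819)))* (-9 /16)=-25389 /32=-793.41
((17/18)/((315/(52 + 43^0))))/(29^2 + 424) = 901/7172550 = 0.00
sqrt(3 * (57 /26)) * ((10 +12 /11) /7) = 183 * sqrt(494) /1001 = 4.06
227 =227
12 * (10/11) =120/11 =10.91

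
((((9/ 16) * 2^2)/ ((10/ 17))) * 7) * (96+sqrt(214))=1071 * sqrt(214)/ 40+12852/ 5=2962.08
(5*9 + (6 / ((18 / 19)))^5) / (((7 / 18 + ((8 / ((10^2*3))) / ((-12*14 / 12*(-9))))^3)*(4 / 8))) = 4318579101375000 / 82046671877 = 52635.64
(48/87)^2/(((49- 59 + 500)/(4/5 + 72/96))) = 992/1030225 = 0.00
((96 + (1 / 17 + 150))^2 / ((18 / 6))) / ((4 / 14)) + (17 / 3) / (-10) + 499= 102788922 / 1445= 71134.20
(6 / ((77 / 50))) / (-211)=-300 / 16247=-0.02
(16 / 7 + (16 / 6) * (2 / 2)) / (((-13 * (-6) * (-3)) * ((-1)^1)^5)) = 4 / 189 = 0.02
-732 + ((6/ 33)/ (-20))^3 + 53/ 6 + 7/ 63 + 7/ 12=-8654494759/ 11979000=-722.47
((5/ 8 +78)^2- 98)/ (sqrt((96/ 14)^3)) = 2725583*sqrt(21)/ 36864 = 338.82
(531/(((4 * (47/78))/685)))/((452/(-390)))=-2766204675/21244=-130211.10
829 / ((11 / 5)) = 4145 / 11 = 376.82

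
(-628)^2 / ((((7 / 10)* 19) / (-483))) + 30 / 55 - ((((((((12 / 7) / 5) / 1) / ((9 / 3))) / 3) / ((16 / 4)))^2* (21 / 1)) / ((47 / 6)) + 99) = -24620675002243 / 1719025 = -14322464.77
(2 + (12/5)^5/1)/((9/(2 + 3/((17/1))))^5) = 17688395239474/262003549978125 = 0.07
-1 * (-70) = 70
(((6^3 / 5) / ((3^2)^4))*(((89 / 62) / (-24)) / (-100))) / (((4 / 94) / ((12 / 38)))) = 4183 / 143127000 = 0.00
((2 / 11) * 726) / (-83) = -1.59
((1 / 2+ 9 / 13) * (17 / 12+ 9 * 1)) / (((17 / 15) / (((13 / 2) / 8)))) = 19375 / 2176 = 8.90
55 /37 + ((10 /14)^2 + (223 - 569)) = -344.00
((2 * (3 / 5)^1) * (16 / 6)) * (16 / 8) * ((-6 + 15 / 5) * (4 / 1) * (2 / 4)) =-192 / 5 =-38.40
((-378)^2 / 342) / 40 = 3969 / 380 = 10.44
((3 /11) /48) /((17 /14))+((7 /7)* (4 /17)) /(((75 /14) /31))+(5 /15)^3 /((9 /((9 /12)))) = 4148261 /3029400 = 1.37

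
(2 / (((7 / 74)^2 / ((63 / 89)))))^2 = 9715650624 / 388129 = 25032.01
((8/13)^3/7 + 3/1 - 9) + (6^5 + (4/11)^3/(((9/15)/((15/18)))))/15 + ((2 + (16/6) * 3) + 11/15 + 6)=1462298452337/2763375615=529.17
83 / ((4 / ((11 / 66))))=3.46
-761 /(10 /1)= -761 /10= -76.10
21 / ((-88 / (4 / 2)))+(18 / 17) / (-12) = -423 / 748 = -0.57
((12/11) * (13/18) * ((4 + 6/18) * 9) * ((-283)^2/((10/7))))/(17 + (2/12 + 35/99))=1705415166/17345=98323.16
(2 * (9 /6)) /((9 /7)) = 7 /3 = 2.33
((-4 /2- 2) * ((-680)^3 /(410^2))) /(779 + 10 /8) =50309120 /5246401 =9.59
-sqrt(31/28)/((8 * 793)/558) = -0.09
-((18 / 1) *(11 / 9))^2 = -484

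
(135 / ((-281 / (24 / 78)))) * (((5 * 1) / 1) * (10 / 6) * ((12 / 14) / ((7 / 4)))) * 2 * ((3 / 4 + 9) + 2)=-2538000 / 178997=-14.18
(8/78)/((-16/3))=-1/52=-0.02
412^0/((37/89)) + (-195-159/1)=-13009/37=-351.59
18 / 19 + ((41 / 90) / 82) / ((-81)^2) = 21257659 / 22438620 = 0.95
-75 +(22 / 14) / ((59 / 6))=-30909 / 413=-74.84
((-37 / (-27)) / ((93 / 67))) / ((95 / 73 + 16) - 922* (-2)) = 180967 / 341182125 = 0.00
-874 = -874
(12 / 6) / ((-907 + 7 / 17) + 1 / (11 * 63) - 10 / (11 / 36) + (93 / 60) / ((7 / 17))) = -0.00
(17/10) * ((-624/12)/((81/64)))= -28288/405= -69.85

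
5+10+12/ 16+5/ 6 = 199/ 12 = 16.58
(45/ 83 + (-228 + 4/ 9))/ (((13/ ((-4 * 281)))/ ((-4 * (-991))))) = 755565339344/ 9711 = 77805101.36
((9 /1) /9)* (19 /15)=19 /15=1.27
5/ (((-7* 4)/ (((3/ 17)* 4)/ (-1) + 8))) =-155/ 119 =-1.30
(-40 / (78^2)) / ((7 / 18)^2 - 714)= 360 / 39087503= 0.00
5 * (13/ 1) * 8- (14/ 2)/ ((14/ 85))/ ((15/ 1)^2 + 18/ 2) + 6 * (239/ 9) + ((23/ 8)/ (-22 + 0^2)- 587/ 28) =94854931/ 144144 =658.06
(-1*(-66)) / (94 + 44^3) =11 / 14213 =0.00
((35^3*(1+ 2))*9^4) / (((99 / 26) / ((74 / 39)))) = 4625869500 / 11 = 420533590.91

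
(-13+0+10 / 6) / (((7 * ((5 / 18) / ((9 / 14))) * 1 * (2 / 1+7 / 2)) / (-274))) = 503064 / 2695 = 186.67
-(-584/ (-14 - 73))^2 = -341056/ 7569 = -45.06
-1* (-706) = 706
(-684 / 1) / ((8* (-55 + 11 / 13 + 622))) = -2223 / 14764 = -0.15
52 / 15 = 3.47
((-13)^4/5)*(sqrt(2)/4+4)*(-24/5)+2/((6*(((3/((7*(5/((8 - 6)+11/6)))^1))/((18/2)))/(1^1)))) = -63057438/575 - 171366*sqrt(2)/25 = -119359.03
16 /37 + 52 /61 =2900 /2257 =1.28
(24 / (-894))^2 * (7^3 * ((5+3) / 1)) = 1.98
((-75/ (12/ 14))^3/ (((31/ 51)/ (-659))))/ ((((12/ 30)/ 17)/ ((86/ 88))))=658350421640625/ 21824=30166349965.20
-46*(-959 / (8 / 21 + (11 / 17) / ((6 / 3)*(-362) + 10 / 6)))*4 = 12409974024 / 26729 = 464288.75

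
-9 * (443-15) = -3852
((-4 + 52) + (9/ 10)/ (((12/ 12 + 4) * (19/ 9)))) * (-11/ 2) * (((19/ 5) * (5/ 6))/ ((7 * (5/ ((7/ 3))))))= -167497/ 3000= -55.83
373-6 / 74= 13798 / 37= 372.92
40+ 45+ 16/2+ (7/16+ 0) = 93.44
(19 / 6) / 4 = 19 / 24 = 0.79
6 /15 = 2 /5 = 0.40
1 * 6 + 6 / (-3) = 4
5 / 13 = 0.38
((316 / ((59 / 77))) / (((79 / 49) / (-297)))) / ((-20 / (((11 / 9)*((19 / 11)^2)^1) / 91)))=152.21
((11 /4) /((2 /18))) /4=99 /16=6.19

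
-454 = -454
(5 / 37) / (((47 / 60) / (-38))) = -11400 / 1739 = -6.56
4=4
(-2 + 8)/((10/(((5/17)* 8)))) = 24/17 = 1.41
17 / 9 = 1.89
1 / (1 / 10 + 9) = 10 / 91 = 0.11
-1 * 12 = -12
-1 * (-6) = 6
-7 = -7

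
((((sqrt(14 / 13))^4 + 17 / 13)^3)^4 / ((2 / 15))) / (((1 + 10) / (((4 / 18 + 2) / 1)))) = 460767044367432481276383588469350 / 5970808474118075640487548971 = 77169.96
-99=-99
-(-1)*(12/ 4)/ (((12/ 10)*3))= 5/ 6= 0.83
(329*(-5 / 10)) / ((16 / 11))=-3619 / 32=-113.09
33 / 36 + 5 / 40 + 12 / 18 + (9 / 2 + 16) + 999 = 24509 / 24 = 1021.21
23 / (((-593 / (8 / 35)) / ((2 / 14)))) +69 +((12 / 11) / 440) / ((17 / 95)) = 41248996079 / 597702490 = 69.01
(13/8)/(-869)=-13/6952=-0.00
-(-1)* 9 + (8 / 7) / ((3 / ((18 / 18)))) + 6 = 15.38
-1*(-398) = 398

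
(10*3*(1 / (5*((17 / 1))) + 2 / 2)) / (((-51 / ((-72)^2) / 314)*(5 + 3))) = -121097.52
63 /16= 3.94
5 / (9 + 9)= 5 / 18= 0.28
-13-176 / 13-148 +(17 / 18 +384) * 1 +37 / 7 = 353303 / 1638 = 215.69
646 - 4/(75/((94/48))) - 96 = 247453/450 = 549.90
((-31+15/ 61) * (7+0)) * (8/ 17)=-105056/ 1037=-101.31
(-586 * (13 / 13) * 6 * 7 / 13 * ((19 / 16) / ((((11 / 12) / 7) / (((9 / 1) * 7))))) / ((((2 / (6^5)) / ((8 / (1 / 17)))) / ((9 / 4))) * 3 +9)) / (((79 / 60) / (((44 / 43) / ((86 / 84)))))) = -123656604223896576 / 1355521497551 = -91224.38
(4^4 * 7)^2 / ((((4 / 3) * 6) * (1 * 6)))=200704 / 3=66901.33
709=709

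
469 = 469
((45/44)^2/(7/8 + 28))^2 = 455625/347225956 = 0.00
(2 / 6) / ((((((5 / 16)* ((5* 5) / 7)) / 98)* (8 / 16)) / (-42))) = -307328 / 125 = -2458.62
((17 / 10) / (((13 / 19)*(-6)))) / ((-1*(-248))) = -323 / 193440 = -0.00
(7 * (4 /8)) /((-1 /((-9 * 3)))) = 189 /2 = 94.50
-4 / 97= -0.04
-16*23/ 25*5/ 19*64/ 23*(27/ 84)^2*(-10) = 10368/ 931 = 11.14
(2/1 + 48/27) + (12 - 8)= 70/9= 7.78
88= 88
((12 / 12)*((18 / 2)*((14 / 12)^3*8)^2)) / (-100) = -117649 / 8100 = -14.52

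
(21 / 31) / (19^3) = 0.00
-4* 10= -40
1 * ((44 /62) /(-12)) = -11 /186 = -0.06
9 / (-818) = -9 / 818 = -0.01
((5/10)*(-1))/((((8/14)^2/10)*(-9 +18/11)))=2695/1296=2.08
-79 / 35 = -2.26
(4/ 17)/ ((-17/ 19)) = -76/ 289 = -0.26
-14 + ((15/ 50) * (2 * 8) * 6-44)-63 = -461/ 5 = -92.20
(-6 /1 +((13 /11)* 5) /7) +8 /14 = -353 /77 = -4.58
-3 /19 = -0.16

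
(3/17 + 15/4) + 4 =539/68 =7.93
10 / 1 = 10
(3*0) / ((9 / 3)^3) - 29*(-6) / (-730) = -87 / 365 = -0.24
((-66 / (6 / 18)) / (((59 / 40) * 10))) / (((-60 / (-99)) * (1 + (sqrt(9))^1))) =-5.54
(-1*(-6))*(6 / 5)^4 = 7776 / 625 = 12.44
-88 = -88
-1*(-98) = 98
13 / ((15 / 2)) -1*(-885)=13301 / 15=886.73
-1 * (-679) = 679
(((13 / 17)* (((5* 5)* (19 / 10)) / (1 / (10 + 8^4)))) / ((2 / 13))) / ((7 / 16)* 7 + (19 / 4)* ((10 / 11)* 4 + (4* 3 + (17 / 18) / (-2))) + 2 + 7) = 13052522340 / 1132217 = 11528.29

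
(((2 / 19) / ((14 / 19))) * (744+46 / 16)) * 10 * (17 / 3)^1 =507875 / 84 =6046.13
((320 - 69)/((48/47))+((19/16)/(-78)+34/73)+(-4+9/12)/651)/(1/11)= 53543503981/19769568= 2708.38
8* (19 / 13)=152 / 13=11.69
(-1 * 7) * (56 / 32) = -49 / 4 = -12.25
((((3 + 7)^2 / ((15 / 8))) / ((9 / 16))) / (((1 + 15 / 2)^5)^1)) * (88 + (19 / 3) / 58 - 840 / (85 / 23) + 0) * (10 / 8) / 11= -21079500800 / 623690645391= -0.03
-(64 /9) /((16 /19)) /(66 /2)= -76 /297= -0.26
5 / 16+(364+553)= 14677 / 16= 917.31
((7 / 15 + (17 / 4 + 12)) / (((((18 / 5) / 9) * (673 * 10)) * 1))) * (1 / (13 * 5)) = 1003 / 10498800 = 0.00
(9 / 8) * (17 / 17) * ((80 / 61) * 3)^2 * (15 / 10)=97200 / 3721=26.12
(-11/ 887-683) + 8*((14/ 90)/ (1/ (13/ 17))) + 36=-438387764/ 678555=-646.06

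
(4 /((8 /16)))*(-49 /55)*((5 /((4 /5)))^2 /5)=-1225 /22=-55.68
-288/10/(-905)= 144/4525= 0.03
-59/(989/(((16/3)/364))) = -236/269997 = -0.00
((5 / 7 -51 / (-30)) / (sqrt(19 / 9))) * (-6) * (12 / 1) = -18252 * sqrt(19) / 665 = -119.64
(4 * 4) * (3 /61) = 48 /61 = 0.79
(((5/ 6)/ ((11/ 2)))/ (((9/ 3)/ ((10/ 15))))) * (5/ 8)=0.02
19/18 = 1.06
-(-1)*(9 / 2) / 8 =9 / 16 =0.56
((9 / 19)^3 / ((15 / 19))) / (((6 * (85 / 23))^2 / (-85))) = -14283 / 613700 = -0.02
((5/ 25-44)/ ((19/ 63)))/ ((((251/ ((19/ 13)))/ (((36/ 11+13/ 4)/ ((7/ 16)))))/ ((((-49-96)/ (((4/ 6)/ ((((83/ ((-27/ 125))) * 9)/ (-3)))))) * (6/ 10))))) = 68079226950/ 35893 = 1896727.13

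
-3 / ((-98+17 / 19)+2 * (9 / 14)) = 133 / 4248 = 0.03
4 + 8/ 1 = 12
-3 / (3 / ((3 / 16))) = -3 / 16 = -0.19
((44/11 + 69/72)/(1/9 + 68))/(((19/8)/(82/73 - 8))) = -179214/850231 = -0.21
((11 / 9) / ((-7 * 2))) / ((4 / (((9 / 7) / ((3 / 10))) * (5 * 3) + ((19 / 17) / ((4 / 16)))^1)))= -45001 / 29988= -1.50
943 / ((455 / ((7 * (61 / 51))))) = 57523 / 3315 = 17.35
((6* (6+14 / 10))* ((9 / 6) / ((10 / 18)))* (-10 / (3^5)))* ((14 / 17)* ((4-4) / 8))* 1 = 0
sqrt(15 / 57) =0.51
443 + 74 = 517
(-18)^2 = 324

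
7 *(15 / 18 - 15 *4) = -2485 / 6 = -414.17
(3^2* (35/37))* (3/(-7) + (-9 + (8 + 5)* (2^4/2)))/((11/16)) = 476640/407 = 1171.11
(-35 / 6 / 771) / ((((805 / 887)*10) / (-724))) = 160547 / 265995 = 0.60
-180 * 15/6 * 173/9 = -8650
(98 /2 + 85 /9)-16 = 382 /9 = 42.44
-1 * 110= -110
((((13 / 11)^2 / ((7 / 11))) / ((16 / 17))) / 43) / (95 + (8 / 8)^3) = 2873 / 5085696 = 0.00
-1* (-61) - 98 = -37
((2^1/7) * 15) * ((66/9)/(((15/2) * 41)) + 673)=2483458/861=2884.39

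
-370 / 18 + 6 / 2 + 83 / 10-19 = -2543 / 90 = -28.26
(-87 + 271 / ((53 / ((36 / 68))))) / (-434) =37974 / 195517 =0.19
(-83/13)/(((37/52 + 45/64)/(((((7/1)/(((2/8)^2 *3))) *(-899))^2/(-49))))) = 1099049910272/10593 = 103752469.58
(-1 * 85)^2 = 7225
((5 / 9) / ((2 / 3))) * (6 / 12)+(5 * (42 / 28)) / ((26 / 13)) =25 / 6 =4.17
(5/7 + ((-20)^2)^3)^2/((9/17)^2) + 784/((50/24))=161120714707559724553/11025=14614123782998614.47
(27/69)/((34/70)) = 315/391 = 0.81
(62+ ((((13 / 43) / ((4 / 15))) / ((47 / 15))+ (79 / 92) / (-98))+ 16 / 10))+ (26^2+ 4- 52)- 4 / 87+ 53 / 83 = 455612851626523 / 657881336280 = 692.55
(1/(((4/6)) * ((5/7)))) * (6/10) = 63/50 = 1.26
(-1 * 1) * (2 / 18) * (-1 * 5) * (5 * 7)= 19.44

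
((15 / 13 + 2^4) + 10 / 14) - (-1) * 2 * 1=1808 / 91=19.87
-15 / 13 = -1.15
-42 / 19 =-2.21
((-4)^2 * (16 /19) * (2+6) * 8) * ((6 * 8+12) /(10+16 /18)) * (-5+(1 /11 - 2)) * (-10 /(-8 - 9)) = -176947200 /9163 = -19311.06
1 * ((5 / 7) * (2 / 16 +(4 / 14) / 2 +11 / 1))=3155 / 392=8.05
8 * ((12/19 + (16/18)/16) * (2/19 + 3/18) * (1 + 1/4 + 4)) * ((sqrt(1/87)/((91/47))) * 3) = 1.30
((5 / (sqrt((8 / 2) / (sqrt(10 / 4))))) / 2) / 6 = 5*2^(3 / 4)*5^(1 / 4) / 48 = 0.26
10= 10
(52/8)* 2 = 13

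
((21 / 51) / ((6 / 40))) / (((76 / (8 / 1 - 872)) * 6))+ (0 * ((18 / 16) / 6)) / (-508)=-1680 / 323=-5.20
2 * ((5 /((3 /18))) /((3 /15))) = 300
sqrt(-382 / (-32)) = sqrt(191) / 4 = 3.46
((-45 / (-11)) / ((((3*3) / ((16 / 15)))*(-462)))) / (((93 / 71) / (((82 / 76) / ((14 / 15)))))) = -0.00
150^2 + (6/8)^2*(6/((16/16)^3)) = 180027/8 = 22503.38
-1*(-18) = 18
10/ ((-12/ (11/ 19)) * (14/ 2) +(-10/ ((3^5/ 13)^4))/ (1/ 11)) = -191773142055/ 2782471231403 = -0.07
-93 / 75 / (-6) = 31 / 150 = 0.21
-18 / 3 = -6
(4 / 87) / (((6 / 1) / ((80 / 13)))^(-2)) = 507 / 11600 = 0.04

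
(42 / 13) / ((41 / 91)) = 294 / 41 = 7.17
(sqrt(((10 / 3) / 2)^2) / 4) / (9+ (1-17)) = -5 / 84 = -0.06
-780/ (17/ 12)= -9360/ 17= -550.59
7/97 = 0.07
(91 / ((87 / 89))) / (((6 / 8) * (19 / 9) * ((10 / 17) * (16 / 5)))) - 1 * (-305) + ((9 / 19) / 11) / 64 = 130427085 / 387904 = 336.24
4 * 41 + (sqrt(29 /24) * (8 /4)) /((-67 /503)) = 147.49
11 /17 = 0.65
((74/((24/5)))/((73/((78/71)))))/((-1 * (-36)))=2405/373176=0.01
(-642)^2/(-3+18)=137388/5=27477.60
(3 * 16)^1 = 48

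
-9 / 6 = -3 / 2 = -1.50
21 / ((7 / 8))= 24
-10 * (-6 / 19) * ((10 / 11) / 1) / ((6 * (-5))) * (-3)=60 / 209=0.29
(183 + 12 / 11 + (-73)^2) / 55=60644 / 605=100.24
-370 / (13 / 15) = -5550 / 13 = -426.92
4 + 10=14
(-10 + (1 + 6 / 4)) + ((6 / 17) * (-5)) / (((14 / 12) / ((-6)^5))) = 2797575 / 238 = 11754.52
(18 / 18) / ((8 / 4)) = 1 / 2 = 0.50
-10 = -10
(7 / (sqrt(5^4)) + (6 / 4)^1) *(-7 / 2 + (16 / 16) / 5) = -2937 / 500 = -5.87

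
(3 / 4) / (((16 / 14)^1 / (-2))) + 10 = 139 / 16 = 8.69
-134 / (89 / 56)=-7504 / 89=-84.31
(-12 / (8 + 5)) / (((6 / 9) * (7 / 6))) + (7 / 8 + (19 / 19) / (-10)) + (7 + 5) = 42181 / 3640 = 11.59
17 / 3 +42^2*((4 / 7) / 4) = 773 / 3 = 257.67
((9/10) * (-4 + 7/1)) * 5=27/2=13.50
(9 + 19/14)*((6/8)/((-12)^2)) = 145/2688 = 0.05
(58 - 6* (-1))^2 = 4096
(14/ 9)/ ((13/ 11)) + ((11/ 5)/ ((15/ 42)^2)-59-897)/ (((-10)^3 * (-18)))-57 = -101892217/ 1828125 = -55.74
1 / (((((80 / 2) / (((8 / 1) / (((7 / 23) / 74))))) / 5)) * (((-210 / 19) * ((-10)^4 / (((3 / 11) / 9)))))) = -16169 / 242550000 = -0.00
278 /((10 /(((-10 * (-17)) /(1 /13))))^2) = 13577798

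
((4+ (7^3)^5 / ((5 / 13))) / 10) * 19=1172647692956301 / 50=23452953859126.02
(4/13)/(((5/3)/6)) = 72/65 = 1.11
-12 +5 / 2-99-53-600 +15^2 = -1073 / 2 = -536.50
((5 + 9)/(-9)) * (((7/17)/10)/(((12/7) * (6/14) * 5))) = -2401/137700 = -0.02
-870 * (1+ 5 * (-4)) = 16530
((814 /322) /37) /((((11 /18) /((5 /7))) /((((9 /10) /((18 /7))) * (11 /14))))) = 99 /4508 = 0.02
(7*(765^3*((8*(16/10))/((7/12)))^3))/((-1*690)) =-270400009273344/5635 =-47985804662.53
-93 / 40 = -2.32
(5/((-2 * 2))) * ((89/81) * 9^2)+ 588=476.75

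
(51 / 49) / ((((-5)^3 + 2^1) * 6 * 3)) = -17 / 36162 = -0.00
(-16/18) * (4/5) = -32/45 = -0.71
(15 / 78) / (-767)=-5 / 19942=-0.00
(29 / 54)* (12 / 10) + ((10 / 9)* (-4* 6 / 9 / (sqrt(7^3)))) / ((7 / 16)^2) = 29 / 45-20480* sqrt(7) / 64827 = -0.19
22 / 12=11 / 6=1.83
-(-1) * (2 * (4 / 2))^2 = 16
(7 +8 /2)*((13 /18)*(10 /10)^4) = 143 /18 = 7.94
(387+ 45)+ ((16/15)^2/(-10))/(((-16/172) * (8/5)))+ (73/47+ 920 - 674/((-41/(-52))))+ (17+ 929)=626727619/433575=1445.49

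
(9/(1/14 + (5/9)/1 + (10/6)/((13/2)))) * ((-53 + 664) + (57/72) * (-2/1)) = 6208.72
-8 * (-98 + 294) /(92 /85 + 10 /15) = -199920 /223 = -896.50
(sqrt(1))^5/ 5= 1/ 5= 0.20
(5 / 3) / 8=5 / 24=0.21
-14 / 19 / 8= -7 / 76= -0.09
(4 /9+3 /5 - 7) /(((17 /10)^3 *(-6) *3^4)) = 26800 /10744731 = 0.00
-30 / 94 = -15 / 47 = -0.32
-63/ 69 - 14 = -343/ 23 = -14.91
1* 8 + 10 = 18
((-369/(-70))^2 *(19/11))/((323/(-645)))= -17564769/183260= -95.85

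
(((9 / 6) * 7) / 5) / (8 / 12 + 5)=0.37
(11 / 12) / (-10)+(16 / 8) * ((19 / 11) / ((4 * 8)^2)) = -7459 / 84480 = -0.09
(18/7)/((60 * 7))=3/490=0.01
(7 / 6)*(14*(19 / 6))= 51.72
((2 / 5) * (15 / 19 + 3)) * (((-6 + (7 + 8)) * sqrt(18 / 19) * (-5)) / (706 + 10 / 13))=-12636 * sqrt(38) / 829217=-0.09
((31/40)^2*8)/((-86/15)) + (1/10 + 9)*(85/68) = 36247/3440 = 10.54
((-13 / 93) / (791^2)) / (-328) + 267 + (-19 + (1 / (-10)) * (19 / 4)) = 11810515043209 / 47714433060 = 247.53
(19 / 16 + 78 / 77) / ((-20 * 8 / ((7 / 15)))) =-2711 / 422400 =-0.01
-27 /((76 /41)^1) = -14.57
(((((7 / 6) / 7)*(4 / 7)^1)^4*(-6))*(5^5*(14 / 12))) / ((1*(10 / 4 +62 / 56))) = -200000 / 400869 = -0.50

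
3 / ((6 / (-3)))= -3 / 2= -1.50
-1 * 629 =-629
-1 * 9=-9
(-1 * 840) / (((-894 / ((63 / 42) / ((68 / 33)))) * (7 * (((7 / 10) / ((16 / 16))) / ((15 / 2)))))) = 37125 / 35462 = 1.05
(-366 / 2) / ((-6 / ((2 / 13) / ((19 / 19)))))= 61 / 13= 4.69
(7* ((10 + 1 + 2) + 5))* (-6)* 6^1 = -4536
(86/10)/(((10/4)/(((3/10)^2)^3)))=31347/12500000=0.00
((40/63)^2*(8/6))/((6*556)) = 800/4965219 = 0.00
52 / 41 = 1.27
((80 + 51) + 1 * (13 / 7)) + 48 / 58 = 27138 / 203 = 133.68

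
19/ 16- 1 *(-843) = 13507/ 16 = 844.19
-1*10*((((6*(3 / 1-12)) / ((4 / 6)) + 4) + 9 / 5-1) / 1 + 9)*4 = 2688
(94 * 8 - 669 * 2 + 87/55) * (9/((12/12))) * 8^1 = -2314296/55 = -42078.11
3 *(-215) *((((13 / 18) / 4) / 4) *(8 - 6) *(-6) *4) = 2795 / 2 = 1397.50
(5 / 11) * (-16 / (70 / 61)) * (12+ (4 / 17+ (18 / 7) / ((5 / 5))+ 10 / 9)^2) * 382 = -5848039185728 / 88322157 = -66212.59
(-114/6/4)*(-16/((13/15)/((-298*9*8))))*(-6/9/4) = 4076640/13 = 313587.69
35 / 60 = 7 / 12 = 0.58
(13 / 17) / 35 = 13 / 595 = 0.02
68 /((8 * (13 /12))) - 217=-2719 /13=-209.15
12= 12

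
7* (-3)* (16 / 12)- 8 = -36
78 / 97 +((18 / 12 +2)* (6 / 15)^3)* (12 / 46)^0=12466 / 12125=1.03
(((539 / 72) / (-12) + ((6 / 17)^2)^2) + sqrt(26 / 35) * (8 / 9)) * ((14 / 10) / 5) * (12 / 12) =0.04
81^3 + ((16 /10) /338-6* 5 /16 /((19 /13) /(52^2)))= 8476591381 /16055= 527972.06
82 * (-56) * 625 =-2870000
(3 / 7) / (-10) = -3 / 70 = -0.04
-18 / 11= -1.64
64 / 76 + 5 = 111 / 19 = 5.84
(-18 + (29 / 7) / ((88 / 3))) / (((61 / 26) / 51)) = -7293663 / 18788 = -388.21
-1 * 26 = -26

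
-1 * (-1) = 1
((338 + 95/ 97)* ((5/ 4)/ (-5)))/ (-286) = 32881/ 110968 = 0.30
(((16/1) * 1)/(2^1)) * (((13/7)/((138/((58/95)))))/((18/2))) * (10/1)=6032/82593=0.07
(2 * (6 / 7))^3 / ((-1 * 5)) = -1728 / 1715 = -1.01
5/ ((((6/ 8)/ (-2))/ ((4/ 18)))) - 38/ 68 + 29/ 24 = -8495/ 3672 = -2.31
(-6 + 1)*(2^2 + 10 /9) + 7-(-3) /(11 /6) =-1675 /99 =-16.92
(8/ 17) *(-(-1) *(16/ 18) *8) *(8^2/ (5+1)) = 16384/ 459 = 35.69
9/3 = 3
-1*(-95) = 95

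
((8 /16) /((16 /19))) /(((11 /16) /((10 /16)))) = 95 /176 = 0.54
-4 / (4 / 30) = -30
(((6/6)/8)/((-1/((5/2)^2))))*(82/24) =-1025/384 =-2.67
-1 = -1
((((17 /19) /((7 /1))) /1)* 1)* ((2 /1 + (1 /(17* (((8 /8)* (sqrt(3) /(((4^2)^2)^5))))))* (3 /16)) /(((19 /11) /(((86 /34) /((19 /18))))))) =17028 /48013 + 585077624930304* sqrt(3) /816221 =1241556114.14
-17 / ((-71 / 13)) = 221 / 71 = 3.11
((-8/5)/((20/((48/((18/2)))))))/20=-0.02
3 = 3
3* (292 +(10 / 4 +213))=3045 / 2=1522.50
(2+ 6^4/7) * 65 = 85150/7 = 12164.29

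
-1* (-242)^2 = -58564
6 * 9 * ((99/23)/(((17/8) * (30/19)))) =135432/1955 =69.27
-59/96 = -0.61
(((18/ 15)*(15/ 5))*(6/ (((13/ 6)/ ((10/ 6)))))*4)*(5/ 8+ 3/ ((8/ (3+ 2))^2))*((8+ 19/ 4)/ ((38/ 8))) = 158355/ 494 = 320.56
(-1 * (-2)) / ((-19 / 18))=-36 / 19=-1.89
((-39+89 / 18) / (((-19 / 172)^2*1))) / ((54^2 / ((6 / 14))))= -2266874 / 5526549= -0.41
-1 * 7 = -7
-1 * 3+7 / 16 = -41 / 16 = -2.56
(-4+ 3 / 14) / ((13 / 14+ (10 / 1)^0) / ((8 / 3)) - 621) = 424 / 69471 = 0.01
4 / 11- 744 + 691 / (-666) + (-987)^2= 7131306613 / 7326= 973424.33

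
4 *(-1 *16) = -64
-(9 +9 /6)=-21 /2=-10.50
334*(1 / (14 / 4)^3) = 2672 / 343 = 7.79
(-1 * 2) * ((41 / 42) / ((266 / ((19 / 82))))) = -1 / 588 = -0.00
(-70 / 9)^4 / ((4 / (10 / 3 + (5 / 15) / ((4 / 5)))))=7503125 / 2187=3430.78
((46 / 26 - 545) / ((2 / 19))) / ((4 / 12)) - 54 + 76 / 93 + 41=-18732560 / 1209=-15494.26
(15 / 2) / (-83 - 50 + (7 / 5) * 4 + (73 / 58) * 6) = -2175 / 34756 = -0.06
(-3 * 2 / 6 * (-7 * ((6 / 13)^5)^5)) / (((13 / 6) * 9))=132674677473005273088 / 91733330193268616658399616009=0.00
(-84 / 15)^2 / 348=196 / 2175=0.09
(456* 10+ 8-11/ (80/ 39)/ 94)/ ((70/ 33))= 1133580723/ 526400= 2153.46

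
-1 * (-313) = 313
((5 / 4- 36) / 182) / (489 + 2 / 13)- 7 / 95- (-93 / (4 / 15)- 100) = 15178652717 / 33829880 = 448.68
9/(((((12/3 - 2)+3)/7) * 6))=21/10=2.10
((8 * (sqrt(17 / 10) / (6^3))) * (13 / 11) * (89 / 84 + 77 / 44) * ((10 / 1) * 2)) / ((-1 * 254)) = -767 * sqrt(170) / 792099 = -0.01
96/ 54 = 16/ 9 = 1.78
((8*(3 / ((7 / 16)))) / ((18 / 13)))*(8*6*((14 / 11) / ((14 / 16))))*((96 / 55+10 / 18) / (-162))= -121298944 / 3087315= -39.29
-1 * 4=-4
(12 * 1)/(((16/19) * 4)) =57/16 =3.56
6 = 6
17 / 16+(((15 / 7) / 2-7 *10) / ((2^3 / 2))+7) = -1027 / 112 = -9.17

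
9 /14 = 0.64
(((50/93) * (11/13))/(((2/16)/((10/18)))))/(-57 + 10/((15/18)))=-4400/97929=-0.04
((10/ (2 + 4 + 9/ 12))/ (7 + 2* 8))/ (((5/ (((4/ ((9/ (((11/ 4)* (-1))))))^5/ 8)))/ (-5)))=805255/ 36669429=0.02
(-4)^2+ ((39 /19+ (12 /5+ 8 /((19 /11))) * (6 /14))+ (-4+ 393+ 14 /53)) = 14462092 /35245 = 410.33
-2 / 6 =-1 / 3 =-0.33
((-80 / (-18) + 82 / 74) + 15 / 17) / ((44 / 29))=264103 / 62271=4.24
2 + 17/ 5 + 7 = 62/ 5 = 12.40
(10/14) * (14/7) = 10/7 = 1.43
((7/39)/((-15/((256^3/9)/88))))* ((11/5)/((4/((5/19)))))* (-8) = 29360128/100035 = 293.50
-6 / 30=-1 / 5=-0.20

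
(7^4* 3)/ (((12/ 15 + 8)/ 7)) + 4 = 252281/ 44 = 5733.66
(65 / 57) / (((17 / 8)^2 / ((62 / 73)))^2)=1023426560 / 25369754313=0.04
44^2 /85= 1936 /85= 22.78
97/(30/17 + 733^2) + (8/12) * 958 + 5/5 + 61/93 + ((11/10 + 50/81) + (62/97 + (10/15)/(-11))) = 157261614712677851/244719980414910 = 642.62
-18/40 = -9/20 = -0.45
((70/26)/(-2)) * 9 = -315/26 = -12.12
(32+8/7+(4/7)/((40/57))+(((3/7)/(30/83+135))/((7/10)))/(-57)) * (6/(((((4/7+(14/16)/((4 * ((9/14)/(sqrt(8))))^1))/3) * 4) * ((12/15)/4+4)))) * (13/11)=-23936532059232/584316364093+83112958539 * sqrt(2)/1703546251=28.03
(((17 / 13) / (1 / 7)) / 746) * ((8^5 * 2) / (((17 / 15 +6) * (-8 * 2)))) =-7.05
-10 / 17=-0.59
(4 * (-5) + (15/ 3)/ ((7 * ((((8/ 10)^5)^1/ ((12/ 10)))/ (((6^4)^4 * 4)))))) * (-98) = -2892739651198040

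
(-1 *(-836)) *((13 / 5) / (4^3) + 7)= 470877 / 80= 5885.96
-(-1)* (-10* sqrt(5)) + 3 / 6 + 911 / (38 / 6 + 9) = 37.55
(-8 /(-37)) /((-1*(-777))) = 8 /28749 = 0.00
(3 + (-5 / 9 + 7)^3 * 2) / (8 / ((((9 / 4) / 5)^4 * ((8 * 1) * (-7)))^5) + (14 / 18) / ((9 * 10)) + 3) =1099902105723596495380862130 / 5891674984859150720338739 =186.69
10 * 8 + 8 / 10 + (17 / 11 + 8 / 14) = 31923 / 385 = 82.92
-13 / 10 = -1.30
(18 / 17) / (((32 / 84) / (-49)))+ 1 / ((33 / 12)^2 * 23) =-25772275 / 189244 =-136.19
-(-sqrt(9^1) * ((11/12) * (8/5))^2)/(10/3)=242/125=1.94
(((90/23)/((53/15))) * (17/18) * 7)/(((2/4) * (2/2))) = 17850/1219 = 14.64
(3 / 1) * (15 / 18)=5 / 2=2.50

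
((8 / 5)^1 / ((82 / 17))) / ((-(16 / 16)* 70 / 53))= -1802 / 7175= -0.25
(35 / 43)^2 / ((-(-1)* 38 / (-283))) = -346675 / 70262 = -4.93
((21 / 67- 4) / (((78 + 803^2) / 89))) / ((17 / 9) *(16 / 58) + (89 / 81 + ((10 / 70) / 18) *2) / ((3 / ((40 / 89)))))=-96511547223 / 130519964544904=-0.00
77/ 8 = 9.62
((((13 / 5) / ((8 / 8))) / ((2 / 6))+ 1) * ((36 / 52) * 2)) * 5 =792 / 13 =60.92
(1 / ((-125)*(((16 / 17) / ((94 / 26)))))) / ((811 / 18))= -7191 / 10543000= -0.00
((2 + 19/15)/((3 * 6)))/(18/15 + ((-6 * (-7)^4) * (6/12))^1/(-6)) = 49/324459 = 0.00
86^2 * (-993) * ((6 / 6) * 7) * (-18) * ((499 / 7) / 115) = 65965855896 / 115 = 573616138.23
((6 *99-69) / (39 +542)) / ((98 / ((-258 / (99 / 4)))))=-4300 / 44737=-0.10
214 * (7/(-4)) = -749/2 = -374.50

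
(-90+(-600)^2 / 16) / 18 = 1245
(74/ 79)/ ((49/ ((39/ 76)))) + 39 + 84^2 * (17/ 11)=17707820211/ 1618078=10943.74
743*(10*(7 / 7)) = 7430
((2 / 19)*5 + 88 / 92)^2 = 419904 / 190969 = 2.20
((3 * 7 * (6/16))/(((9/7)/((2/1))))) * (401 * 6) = 58947/2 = 29473.50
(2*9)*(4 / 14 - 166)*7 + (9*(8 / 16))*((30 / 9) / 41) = -856065 / 41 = -20879.63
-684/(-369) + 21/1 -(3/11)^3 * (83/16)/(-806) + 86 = 108.85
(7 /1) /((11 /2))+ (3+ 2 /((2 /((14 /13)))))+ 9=2052 /143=14.35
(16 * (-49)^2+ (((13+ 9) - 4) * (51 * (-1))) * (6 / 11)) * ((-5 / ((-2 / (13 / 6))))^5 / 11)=120980022596875 / 7527168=16072448.84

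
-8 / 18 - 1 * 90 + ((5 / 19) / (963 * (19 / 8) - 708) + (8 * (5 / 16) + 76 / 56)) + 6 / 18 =-434768066 / 5040567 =-86.25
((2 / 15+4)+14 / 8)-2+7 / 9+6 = 1919 / 180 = 10.66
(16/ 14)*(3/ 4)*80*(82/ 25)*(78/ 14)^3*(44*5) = 20546203392/ 2401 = 8557352.52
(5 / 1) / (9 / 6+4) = 10 / 11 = 0.91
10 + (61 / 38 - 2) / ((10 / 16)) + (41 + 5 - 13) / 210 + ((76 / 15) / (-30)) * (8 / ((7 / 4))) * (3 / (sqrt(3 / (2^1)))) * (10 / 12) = 12669 / 1330 - 608 * sqrt(6) / 945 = 7.95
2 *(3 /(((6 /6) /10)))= 60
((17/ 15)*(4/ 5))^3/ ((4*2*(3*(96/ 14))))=34391/ 7593750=0.00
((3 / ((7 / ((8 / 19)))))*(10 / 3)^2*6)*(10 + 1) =17600 / 133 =132.33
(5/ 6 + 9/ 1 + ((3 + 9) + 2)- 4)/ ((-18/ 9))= -119/ 12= -9.92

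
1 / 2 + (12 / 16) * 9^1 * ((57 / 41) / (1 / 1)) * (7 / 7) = 1621 / 164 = 9.88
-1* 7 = -7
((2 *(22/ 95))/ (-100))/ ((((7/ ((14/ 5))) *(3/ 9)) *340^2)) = -33/ 686375000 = -0.00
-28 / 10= -14 / 5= -2.80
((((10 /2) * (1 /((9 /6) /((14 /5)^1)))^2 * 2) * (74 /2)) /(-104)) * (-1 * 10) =14504 /117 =123.97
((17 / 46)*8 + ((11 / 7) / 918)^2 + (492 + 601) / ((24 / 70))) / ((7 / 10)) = 7576329118865 / 1662062409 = 4558.39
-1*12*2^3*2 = -192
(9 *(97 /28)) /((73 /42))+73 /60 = 83899 /4380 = 19.16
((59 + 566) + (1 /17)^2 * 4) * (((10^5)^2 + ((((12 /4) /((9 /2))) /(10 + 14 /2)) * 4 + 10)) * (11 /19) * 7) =7093300837204568294 /280041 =25329508312013.48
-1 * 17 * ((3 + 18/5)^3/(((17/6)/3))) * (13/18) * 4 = -14949.79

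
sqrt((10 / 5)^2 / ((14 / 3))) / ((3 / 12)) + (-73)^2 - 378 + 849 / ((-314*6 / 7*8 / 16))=4*sqrt(42) / 7 + 1552633 / 314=4948.39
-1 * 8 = -8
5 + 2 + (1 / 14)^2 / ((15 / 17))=20597 / 2940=7.01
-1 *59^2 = -3481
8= 8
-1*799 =-799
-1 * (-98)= 98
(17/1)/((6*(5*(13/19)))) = 323/390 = 0.83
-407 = -407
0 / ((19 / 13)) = 0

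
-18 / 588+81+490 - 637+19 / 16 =-50837 / 784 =-64.84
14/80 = 7/40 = 0.18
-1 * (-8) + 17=25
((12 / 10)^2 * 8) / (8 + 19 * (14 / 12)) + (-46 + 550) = 2282328 / 4525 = 504.38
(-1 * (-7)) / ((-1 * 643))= -7 / 643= -0.01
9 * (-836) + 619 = -6905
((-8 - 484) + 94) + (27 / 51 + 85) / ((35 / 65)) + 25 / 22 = -623145 / 2618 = -238.02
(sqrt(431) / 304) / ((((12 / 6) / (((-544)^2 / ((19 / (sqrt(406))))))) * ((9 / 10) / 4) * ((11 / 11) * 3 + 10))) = 369920 * sqrt(174986) / 42237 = 3663.67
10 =10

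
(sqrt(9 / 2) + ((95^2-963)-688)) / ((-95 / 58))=-427692 / 95-87 * sqrt(2) / 95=-4503.32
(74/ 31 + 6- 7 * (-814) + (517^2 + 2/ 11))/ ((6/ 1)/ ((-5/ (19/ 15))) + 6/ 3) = 2327287225/ 4092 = 568740.77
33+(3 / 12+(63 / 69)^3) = 1655255 / 48668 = 34.01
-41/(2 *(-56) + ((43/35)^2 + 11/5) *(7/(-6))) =21525/61072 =0.35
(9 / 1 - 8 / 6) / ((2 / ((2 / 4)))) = 23 / 12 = 1.92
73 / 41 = 1.78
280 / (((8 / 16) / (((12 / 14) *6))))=2880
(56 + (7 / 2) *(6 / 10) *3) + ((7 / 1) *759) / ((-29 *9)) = 36491 / 870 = 41.94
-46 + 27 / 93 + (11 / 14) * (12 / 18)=-29416 / 651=-45.19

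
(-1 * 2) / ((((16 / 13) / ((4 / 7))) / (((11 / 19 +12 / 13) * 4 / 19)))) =-106 / 361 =-0.29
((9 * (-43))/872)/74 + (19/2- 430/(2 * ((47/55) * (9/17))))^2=2504432341688785/11545930512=216910.39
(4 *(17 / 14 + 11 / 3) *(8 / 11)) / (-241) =-3280 / 55671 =-0.06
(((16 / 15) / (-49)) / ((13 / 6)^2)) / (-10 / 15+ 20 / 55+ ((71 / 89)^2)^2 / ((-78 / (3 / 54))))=14311254203136 / 936113594141635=0.02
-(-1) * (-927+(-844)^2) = 711409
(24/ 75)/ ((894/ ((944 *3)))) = 3776/ 3725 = 1.01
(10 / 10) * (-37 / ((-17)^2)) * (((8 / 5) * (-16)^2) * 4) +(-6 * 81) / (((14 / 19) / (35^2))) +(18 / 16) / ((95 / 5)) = -177509687803 / 219640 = -808184.70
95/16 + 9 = 239/16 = 14.94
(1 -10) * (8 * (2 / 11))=-144 / 11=-13.09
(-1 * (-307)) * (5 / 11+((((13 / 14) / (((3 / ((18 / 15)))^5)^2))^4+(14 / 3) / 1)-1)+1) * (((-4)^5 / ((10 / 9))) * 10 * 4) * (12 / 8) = -20882855113595724472338379794383651346432 / 240206645685248076915740966796875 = -86937041.45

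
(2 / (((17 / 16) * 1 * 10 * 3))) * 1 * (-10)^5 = -320000 / 51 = -6274.51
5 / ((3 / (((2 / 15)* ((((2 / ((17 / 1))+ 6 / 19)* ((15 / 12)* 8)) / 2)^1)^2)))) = 980000 / 938961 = 1.04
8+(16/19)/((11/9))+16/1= 5160/209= 24.69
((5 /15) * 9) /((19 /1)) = 3 /19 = 0.16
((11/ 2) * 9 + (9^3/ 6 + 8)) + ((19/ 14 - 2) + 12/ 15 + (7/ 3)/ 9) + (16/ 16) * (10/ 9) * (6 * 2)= 364297/ 1890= 192.75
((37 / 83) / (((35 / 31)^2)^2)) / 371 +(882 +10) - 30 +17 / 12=478769223463949 / 554504947500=863.42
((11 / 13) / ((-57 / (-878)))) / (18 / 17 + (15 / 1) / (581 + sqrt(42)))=1268710 * sqrt(42) / 2576765997 + 30963972074 / 2576765997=12.02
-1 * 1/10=-1/10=-0.10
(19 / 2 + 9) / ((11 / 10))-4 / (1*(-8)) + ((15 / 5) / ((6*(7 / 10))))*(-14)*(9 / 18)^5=2993 / 176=17.01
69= 69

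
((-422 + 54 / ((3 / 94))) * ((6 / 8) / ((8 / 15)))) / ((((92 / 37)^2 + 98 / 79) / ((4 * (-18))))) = -1030138275 / 59468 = -17322.56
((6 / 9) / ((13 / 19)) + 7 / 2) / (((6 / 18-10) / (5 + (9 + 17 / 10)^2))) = -4170201 / 75400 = -55.31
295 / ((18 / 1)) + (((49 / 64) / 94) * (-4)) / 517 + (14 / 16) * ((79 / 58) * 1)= 3567906577 / 202945248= 17.58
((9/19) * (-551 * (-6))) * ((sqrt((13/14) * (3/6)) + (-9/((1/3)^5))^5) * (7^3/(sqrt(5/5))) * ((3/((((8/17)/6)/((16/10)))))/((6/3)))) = -4111698142922135206640598/5 + 5870151 * sqrt(91)/5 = -822339628584427030128585.30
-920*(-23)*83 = 1756280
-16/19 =-0.84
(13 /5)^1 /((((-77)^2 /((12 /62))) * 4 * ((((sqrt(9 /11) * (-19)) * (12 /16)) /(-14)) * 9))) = 52 * sqrt(11) /67349205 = 0.00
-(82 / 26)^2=-1681 / 169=-9.95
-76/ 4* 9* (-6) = 1026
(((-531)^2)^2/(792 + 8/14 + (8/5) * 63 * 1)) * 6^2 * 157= 3931771683041055/7817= 502977060642.33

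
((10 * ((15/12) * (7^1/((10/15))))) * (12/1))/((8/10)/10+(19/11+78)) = 433125/21947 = 19.74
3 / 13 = 0.23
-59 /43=-1.37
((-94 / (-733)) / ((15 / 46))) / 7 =0.06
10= 10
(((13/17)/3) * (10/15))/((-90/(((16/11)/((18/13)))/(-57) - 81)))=5943431/38852055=0.15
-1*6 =-6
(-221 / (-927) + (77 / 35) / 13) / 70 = 12281 / 2108925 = 0.01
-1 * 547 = -547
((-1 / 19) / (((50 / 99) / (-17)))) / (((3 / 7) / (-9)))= -35343 / 950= -37.20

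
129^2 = 16641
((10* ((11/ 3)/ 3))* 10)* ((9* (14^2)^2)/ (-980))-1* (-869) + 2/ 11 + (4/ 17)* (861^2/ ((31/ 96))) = 2886411911/ 5797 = 497914.77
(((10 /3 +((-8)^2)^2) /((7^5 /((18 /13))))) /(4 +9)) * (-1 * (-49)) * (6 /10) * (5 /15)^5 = 1892 /601965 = 0.00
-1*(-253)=253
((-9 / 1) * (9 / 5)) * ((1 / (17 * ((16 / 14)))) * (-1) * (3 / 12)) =567 / 2720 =0.21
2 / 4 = 1 / 2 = 0.50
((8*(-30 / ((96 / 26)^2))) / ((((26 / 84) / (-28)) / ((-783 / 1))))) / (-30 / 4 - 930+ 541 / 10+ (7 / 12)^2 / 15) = 76953240 / 54517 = 1411.55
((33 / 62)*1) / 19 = 33 / 1178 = 0.03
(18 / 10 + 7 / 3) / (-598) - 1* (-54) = 242159 / 4485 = 53.99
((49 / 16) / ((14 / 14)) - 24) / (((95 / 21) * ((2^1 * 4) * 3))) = -469 / 2432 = -0.19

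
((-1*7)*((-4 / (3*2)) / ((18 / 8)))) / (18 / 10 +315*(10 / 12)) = 560 / 71361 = 0.01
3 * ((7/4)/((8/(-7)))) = -147/32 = -4.59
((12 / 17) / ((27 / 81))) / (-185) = -36 / 3145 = -0.01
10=10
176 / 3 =58.67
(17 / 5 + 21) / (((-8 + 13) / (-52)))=-6344 / 25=-253.76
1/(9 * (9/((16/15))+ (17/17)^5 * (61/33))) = 176/16293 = 0.01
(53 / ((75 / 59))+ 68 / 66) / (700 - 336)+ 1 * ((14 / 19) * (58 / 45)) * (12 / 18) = 38539717 / 51351300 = 0.75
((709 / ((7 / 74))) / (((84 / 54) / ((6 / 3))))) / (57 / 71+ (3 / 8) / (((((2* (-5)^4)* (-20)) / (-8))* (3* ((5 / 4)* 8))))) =12003.44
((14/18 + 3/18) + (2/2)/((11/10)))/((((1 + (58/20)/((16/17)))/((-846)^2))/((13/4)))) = 7588180080/7183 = 1056408.20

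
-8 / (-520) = 1 / 65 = 0.02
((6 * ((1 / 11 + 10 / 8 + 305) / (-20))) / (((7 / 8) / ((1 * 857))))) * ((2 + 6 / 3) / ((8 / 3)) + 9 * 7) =-4470431661 / 770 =-5805755.40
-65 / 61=-1.07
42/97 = 0.43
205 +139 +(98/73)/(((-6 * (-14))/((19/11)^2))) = 18233839/52998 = 344.05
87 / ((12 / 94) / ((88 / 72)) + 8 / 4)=44979 / 1088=41.34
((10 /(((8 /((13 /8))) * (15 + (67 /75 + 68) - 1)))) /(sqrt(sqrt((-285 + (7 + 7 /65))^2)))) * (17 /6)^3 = 7983625 * sqrt(14495) /28748203776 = 0.03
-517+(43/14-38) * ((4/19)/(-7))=-480349/931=-515.95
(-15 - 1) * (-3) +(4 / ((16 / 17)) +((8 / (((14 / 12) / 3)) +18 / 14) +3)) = 2159 / 28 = 77.11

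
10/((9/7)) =70/9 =7.78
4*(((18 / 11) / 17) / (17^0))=72 / 187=0.39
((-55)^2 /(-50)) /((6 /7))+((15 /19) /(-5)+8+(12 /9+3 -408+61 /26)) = -458493 /988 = -464.06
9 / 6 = 3 / 2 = 1.50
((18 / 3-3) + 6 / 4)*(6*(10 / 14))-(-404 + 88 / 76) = 56143 / 133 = 422.13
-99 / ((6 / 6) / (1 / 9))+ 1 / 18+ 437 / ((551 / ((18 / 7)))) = -32539 / 3654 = -8.91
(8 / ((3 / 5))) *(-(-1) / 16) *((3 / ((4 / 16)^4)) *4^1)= 2560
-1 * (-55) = 55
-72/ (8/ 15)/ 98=-135/ 98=-1.38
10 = 10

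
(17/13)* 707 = 12019/13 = 924.54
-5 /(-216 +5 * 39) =5 /21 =0.24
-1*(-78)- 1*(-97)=175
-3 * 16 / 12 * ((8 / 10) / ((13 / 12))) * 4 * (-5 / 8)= 7.38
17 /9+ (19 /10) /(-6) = 283 /180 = 1.57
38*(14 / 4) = 133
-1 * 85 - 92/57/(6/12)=-5029/57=-88.23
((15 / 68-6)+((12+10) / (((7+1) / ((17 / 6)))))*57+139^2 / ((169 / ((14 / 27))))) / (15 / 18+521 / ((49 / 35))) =1.33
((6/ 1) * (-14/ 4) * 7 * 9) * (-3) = 3969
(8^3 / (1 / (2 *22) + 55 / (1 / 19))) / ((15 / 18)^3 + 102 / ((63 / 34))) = 1261568 / 143234221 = 0.01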